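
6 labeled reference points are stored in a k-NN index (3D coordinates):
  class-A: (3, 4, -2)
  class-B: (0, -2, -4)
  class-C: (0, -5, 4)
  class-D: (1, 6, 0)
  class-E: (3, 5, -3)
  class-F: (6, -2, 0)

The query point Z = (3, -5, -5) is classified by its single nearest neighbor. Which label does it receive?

class-B

Since √ is increasing, it suffices to compare squared distances:
d²(Z, class-A) = (3−3)² + (-5−4)² + (-5−(-2))² = 0 + 81 + 9 = 90
d²(Z, class-B) = (3−0)² + (-5−(-2))² + (-5−(-4))² = 9 + 9 + 1 = 19
d²(Z, class-C) = (3−0)² + (-5−(-5))² + (-5−4)² = 9 + 0 + 81 = 90
d²(Z, class-D) = (3−1)² + (-5−6)² + (-5−0)² = 4 + 121 + 25 = 150
d²(Z, class-E) = (3−3)² + (-5−5)² + (-5−(-3))² = 0 + 100 + 4 = 104
d²(Z, class-F) = (3−6)² + (-5−(-2))² + (-5−0)² = 9 + 9 + 25 = 43
Minimum is at class-B.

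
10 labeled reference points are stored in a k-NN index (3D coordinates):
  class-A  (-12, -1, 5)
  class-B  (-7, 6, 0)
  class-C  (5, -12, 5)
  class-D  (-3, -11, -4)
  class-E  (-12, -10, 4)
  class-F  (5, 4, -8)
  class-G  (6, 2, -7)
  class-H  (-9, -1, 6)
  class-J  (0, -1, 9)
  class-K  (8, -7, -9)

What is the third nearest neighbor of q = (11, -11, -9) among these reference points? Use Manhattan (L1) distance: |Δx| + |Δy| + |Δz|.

d(q, class-A) = |11−(-12)| + |-11−(-1)| + |-9−5| = 23 + 10 + 14 = 47
d(q, class-B) = |11−(-7)| + |-11−6| + |-9−0| = 18 + 17 + 9 = 44
d(q, class-C) = |11−5| + |-11−(-12)| + |-9−5| = 6 + 1 + 14 = 21
d(q, class-D) = |11−(-3)| + |-11−(-11)| + |-9−(-4)| = 14 + 0 + 5 = 19
d(q, class-E) = |11−(-12)| + |-11−(-10)| + |-9−4| = 23 + 1 + 13 = 37
d(q, class-F) = |11−5| + |-11−4| + |-9−(-8)| = 6 + 15 + 1 = 22
d(q, class-G) = |11−6| + |-11−2| + |-9−(-7)| = 5 + 13 + 2 = 20
d(q, class-H) = |11−(-9)| + |-11−(-1)| + |-9−6| = 20 + 10 + 15 = 45
d(q, class-J) = |11−0| + |-11−(-1)| + |-9−9| = 11 + 10 + 18 = 39
d(q, class-K) = |11−8| + |-11−(-7)| + |-9−(-9)| = 3 + 4 + 0 = 7
Sorted ascending: class-K, class-D, class-G, class-C, … — the third-nearest is class-G.

class-G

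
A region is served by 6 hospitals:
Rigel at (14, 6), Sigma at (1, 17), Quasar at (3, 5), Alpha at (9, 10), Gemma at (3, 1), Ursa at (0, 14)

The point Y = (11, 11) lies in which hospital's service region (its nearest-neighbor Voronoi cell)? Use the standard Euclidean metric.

Compare squared distances (the ordering matches that of the actual distances):
d²(Y, Rigel) = (11−14)² + (11−6)² = 9 + 25 = 34
d²(Y, Sigma) = (11−1)² + (11−17)² = 100 + 36 = 136
d²(Y, Quasar) = (11−3)² + (11−5)² = 64 + 36 = 100
d²(Y, Alpha) = (11−9)² + (11−10)² = 4 + 1 = 5
d²(Y, Gemma) = (11−3)² + (11−1)² = 64 + 100 = 164
d²(Y, Ursa) = (11−0)² + (11−14)² = 121 + 9 = 130
The smallest is to Alpha, so Y lies in the Voronoi region of Alpha.

Alpha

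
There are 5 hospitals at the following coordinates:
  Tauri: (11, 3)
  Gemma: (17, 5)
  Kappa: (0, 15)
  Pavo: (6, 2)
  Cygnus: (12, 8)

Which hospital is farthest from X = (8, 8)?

Since √ is increasing, it suffices to compare squared distances:
d²(X, Tauri) = (8−11)² + (8−3)² = 9 + 25 = 34
d²(X, Gemma) = (8−17)² + (8−5)² = 81 + 9 = 90
d²(X, Kappa) = (8−0)² + (8−15)² = 64 + 49 = 113
d²(X, Pavo) = (8−6)² + (8−2)² = 4 + 36 = 40
d²(X, Cygnus) = (8−12)² + (8−8)² = 16 + 0 = 16
The largest is to Kappa.

Kappa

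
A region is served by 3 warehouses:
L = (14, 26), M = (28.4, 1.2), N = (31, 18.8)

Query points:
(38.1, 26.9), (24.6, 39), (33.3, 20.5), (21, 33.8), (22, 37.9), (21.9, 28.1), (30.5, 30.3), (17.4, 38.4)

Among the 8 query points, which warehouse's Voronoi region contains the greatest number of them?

L

(38.1, 26.9) — d² to each: L:581.62, M:754.58, N:116.02 → nearest is N
(24.6, 39) — d² to each: L:281.36, M:1443.28, N:449 → nearest is L
(33.3, 20.5) — d² to each: L:402.74, M:396.5, N:8.18 → nearest is N
(21, 33.8) — d² to each: L:109.84, M:1117.52, N:325 → nearest is L
(22, 37.9) — d² to each: L:205.61, M:1387.85, N:445.81 → nearest is L
(21.9, 28.1) — d² to each: L:66.82, M:765.86, N:169.3 → nearest is L
(30.5, 30.3) — d² to each: L:290.74, M:851.22, N:132.5 → nearest is N
(17.4, 38.4) — d² to each: L:165.32, M:1504.84, N:569.12 → nearest is L
Tally — L:5, N:3. L captures the most (5).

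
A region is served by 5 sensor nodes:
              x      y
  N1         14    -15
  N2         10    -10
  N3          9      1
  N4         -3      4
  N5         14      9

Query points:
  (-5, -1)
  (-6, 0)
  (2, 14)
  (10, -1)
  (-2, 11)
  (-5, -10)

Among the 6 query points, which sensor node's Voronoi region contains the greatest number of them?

(-5, -1) — d² to each: N1:557, N2:306, N3:200, N4:29, N5:461 → nearest is N4
(-6, 0) — d² to each: N1:625, N2:356, N3:226, N4:25, N5:481 → nearest is N4
(2, 14) — d² to each: N1:985, N2:640, N3:218, N4:125, N5:169 → nearest is N4
(10, -1) — d² to each: N1:212, N2:81, N3:5, N4:194, N5:116 → nearest is N3
(-2, 11) — d² to each: N1:932, N2:585, N3:221, N4:50, N5:260 → nearest is N4
(-5, -10) — d² to each: N1:386, N2:225, N3:317, N4:200, N5:722 → nearest is N4
Tally — N3:1, N4:5. N4 captures the most (5).

N4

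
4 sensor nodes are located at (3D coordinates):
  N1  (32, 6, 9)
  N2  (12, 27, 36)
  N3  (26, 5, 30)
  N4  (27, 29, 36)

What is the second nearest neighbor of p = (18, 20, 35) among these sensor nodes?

N4

Squared Euclidean distances:
|pN1|² = (18−32)² + (20−6)² + (35−9)² = 196 + 196 + 676 = 1068
|pN2|² = (18−12)² + (20−27)² + (35−36)² = 36 + 49 + 1 = 86
|pN3|² = (18−26)² + (20−5)² + (35−30)² = 64 + 225 + 25 = 314
|pN4|² = (18−27)² + (20−29)² + (35−36)² = 81 + 81 + 1 = 163
Sorted ascending: N2, N4, N3, … — the second-nearest is N4.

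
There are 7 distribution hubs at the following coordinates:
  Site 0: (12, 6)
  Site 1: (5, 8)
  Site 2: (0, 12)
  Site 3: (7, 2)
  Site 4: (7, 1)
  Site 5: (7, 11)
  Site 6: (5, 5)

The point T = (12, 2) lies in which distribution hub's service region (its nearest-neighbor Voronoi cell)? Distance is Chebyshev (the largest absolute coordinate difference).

d(T, Site 0) = max(0, 4) = 4
d(T, Site 1) = max(7, 6) = 7
d(T, Site 2) = max(12, 10) = 12
d(T, Site 3) = max(5, 0) = 5
d(T, Site 4) = max(5, 1) = 5
d(T, Site 5) = max(5, 9) = 9
d(T, Site 6) = max(7, 3) = 7
Minimum is at Site 0.

Site 0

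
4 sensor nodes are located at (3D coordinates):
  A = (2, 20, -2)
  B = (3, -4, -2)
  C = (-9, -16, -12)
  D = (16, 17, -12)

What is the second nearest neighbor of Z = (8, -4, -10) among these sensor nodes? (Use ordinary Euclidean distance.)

C

Compare squared distances (the ordering matches that of the actual distances):
|ZA|² = 36 + 576 + 64 = 676
|ZB|² = 25 + 0 + 64 = 89
|ZC|² = 289 + 144 + 4 = 437
|ZD|² = 64 + 441 + 4 = 509
Sorted ascending: B, C, D, … — the second-nearest is C.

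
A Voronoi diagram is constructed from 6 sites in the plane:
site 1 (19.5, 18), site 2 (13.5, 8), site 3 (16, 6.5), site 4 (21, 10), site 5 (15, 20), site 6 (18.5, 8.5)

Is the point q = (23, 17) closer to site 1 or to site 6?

Compare squared distances:
d²(q, site 1) = (23−19.5)² + (17−18)² = 12.25 + 1 = 13.25
d²(q, site 6) = (23−18.5)² + (17−8.5)² = 20.25 + 72.25 = 92.5
13.25 < 92.5, so site 1 is closer.

site 1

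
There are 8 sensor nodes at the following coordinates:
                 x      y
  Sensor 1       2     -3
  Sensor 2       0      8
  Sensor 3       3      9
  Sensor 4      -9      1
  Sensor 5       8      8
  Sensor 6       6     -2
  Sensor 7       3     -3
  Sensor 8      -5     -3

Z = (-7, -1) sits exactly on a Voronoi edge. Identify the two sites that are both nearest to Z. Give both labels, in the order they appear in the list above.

Sensor 4 and Sensor 8

Squared distances from Z to each site:
d²(Z, Sensor 1) = 81 + 4 = 85
d²(Z, Sensor 2) = 49 + 81 = 130
d²(Z, Sensor 3) = 100 + 100 = 200
d²(Z, Sensor 4) = 4 + 4 = 8
d²(Z, Sensor 5) = 225 + 81 = 306
d²(Z, Sensor 6) = 169 + 1 = 170
d²(Z, Sensor 7) = 100 + 4 = 104
d²(Z, Sensor 8) = 4 + 4 = 8
Z is equidistant from Sensor 4 and Sensor 8 (both at squared distance 8), and every other site is strictly farther — so Z lies on the Sensor 4–Sensor 8 Voronoi edge.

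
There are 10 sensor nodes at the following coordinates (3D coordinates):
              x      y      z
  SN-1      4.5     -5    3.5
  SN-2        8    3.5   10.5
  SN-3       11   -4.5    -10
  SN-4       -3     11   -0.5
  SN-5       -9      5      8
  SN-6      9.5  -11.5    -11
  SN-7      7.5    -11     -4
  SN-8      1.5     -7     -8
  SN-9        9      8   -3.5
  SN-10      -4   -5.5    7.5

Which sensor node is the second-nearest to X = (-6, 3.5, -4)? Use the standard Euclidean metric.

Since √ is increasing, it suffices to compare squared distances:
d²(X, SN-1) = 110.25 + 72.25 + 56.25 = 238.75
d²(X, SN-2) = 196 + 0 + 210.25 = 406.25
d²(X, SN-3) = 289 + 64 + 36 = 389
d²(X, SN-4) = 9 + 56.25 + 12.25 = 77.5
d²(X, SN-5) = 9 + 2.25 + 144 = 155.25
d²(X, SN-6) = 240.25 + 225 + 49 = 514.25
d²(X, SN-7) = 182.25 + 210.25 + 0 = 392.5
d²(X, SN-8) = 56.25 + 110.25 + 16 = 182.5
d²(X, SN-9) = 225 + 20.25 + 0.25 = 245.5
d²(X, SN-10) = 4 + 81 + 132.25 = 217.25
Sorted ascending: SN-4, SN-5, SN-8, … — the second-nearest is SN-5.

SN-5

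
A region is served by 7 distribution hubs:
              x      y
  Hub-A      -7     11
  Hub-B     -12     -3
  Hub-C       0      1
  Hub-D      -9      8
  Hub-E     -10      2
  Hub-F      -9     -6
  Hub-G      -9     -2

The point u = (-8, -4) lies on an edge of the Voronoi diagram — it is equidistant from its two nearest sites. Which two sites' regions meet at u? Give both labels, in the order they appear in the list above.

Squared distances from u to each site:
d²(u, Hub-A) = 1 + 225 = 226
d²(u, Hub-B) = 16 + 1 = 17
d²(u, Hub-C) = 64 + 25 = 89
d²(u, Hub-D) = 1 + 144 = 145
d²(u, Hub-E) = 4 + 36 = 40
d²(u, Hub-F) = 1 + 4 = 5
d²(u, Hub-G) = 1 + 4 = 5
u is equidistant from Hub-F and Hub-G (both at squared distance 5), and every other site is strictly farther — so u lies on the Hub-F–Hub-G Voronoi edge.

Hub-F and Hub-G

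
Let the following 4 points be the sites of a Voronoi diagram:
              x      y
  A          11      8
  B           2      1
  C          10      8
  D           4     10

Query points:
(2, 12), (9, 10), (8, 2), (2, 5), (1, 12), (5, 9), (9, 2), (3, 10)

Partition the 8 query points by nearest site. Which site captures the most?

(2, 12) — d² to each: A:97, B:121, C:80, D:8 → nearest is D
(9, 10) — d² to each: A:8, B:130, C:5, D:25 → nearest is C
(8, 2) — d² to each: A:45, B:37, C:40, D:80 → nearest is B
(2, 5) — d² to each: A:90, B:16, C:73, D:29 → nearest is B
(1, 12) — d² to each: A:116, B:122, C:97, D:13 → nearest is D
(5, 9) — d² to each: A:37, B:73, C:26, D:2 → nearest is D
(9, 2) — d² to each: A:40, B:50, C:37, D:89 → nearest is C
(3, 10) — d² to each: A:68, B:82, C:53, D:1 → nearest is D
Tally — B:2, C:2, D:4. D captures the most (4).

D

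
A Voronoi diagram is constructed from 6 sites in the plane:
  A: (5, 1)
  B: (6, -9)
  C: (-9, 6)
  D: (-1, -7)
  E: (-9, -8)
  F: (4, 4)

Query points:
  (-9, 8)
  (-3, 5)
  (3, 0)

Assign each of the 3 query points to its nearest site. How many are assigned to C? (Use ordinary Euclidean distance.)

2

(-9, 8) — d² to each: A:245, B:514, C:4, D:289, E:256, F:185 → nearest is C
(-3, 5) — d² to each: A:80, B:277, C:37, D:148, E:205, F:50 → nearest is C
(3, 0) — d² to each: A:5, B:90, C:180, D:65, E:208, F:17 → nearest is A
2 of the 3 points have C as nearest.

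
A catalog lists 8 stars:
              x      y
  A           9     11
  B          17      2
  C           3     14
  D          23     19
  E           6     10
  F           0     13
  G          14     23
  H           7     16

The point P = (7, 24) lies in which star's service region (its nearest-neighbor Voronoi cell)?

G

Compare squared distances (the ordering matches that of the actual distances):
|PA|² = (7−9)² + (24−11)² = 4 + 169 = 173
|PB|² = (7−17)² + (24−2)² = 100 + 484 = 584
|PC|² = (7−3)² + (24−14)² = 16 + 100 = 116
|PD|² = (7−23)² + (24−19)² = 256 + 25 = 281
|PE|² = (7−6)² + (24−10)² = 1 + 196 = 197
|PF|² = (7−0)² + (24−13)² = 49 + 121 = 170
|PG|² = (7−14)² + (24−23)² = 49 + 1 = 50
|PH|² = (7−7)² + (24−16)² = 0 + 64 = 64
G is nearest.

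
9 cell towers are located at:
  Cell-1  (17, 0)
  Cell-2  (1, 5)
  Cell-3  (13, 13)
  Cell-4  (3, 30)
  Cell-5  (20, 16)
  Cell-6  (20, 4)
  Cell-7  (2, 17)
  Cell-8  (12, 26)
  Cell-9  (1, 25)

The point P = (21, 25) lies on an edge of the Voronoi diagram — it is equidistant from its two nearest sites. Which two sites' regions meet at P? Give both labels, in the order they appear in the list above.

Squared distances from P to each site:
d²(P, Cell-1) = (21−17)² + (25−0)² = 16 + 625 = 641
d²(P, Cell-2) = (21−1)² + (25−5)² = 400 + 400 = 800
d²(P, Cell-3) = (21−13)² + (25−13)² = 64 + 144 = 208
d²(P, Cell-4) = (21−3)² + (25−30)² = 324 + 25 = 349
d²(P, Cell-5) = (21−20)² + (25−16)² = 1 + 81 = 82
d²(P, Cell-6) = (21−20)² + (25−4)² = 1 + 441 = 442
d²(P, Cell-7) = (21−2)² + (25−17)² = 361 + 64 = 425
d²(P, Cell-8) = (21−12)² + (25−26)² = 81 + 1 = 82
d²(P, Cell-9) = (21−1)² + (25−25)² = 400 + 0 = 400
P is equidistant from Cell-5 and Cell-8 (both at squared distance 82), and every other site is strictly farther — so P lies on the Cell-5–Cell-8 Voronoi edge.

Cell-5 and Cell-8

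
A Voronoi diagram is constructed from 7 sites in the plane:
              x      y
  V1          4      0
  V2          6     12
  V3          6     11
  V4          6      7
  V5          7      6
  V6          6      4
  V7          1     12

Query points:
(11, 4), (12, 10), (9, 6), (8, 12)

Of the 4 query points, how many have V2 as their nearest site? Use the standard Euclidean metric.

(11, 4) — d² to each: V1:65, V2:89, V3:74, V4:34, V5:20, V6:25, V7:164 → nearest is V5
(12, 10) — d² to each: V1:164, V2:40, V3:37, V4:45, V5:41, V6:72, V7:125 → nearest is V3
(9, 6) — d² to each: V1:61, V2:45, V3:34, V4:10, V5:4, V6:13, V7:100 → nearest is V5
(8, 12) — d² to each: V1:160, V2:4, V3:5, V4:29, V5:37, V6:68, V7:49 → nearest is V2
1 of the 4 points has V2 as nearest.

1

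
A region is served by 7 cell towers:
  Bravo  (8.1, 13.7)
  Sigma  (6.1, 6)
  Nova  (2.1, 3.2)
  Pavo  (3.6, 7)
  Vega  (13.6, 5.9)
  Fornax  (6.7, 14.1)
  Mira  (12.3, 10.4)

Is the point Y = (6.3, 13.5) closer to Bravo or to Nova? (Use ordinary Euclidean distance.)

Bravo

Compare squared distances:
d²(Y, Bravo) = (6.3−8.1)² + (13.5−13.7)² = 3.24 + 0.04 = 3.28
d²(Y, Nova) = (6.3−2.1)² + (13.5−3.2)² = 17.64 + 106.09 = 123.73
3.28 < 123.73, so Bravo is closer.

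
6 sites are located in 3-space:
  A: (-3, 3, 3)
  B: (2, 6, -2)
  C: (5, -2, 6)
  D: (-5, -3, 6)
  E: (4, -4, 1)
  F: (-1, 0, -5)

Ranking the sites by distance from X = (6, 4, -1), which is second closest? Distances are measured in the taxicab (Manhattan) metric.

E

d(X,A) = |6−(-3)| + |4−3| + |-1−3| = 9 + 1 + 4 = 14
d(X,B) = |6−2| + |4−6| + |-1−(-2)| = 4 + 2 + 1 = 7
d(X,C) = |6−5| + |4−(-2)| + |-1−6| = 1 + 6 + 7 = 14
d(X,D) = |6−(-5)| + |4−(-3)| + |-1−6| = 11 + 7 + 7 = 25
d(X,E) = |6−4| + |4−(-4)| + |-1−1| = 2 + 8 + 2 = 12
d(X,F) = |6−(-1)| + |4−0| + |-1−(-5)| = 7 + 4 + 4 = 15
Sorted ascending: B, E, A, … — the second-nearest is E.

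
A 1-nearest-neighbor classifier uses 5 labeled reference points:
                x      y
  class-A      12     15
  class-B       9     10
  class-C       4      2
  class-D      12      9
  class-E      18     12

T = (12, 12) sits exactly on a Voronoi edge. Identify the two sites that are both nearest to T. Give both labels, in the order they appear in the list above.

Squared distances from T to each site:
d²(T, class-A) = (12−12)² + (12−15)² = 0 + 9 = 9
d²(T, class-B) = (12−9)² + (12−10)² = 9 + 4 = 13
d²(T, class-C) = (12−4)² + (12−2)² = 64 + 100 = 164
d²(T, class-D) = (12−12)² + (12−9)² = 0 + 9 = 9
d²(T, class-E) = (12−18)² + (12−12)² = 36 + 0 = 36
T is equidistant from class-A and class-D (both at squared distance 9), and every other site is strictly farther — so T lies on the class-A–class-D Voronoi edge.

class-A and class-D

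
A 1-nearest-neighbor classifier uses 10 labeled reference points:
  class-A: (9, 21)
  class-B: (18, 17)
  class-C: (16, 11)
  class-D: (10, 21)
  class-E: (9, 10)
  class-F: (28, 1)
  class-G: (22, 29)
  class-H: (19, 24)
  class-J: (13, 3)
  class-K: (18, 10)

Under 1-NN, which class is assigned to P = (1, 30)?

class-A

Compare squared distances (the ordering matches that of the actual distances):
d²(P, class-A) = 64 + 81 = 145
d²(P, class-B) = 289 + 169 = 458
d²(P, class-C) = 225 + 361 = 586
d²(P, class-D) = 81 + 81 = 162
d²(P, class-E) = 64 + 400 = 464
d²(P, class-F) = 729 + 841 = 1570
d²(P, class-G) = 441 + 1 = 442
d²(P, class-H) = 324 + 36 = 360
d²(P, class-J) = 144 + 729 = 873
d²(P, class-K) = 289 + 400 = 689
Minimum is at class-A.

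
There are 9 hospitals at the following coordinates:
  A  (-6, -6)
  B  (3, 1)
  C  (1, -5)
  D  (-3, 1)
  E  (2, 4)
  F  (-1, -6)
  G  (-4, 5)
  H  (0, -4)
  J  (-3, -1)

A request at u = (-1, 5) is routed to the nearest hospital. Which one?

G

Squared Euclidean distances:
|uA|² = 25 + 121 = 146
|uB|² = 16 + 16 = 32
|uC|² = 4 + 100 = 104
|uD|² = 4 + 16 = 20
|uE|² = 9 + 1 = 10
|uF|² = 0 + 121 = 121
|uG|² = 9 + 0 = 9
|uH|² = 1 + 81 = 82
|uJ|² = 4 + 36 = 40
G is nearest.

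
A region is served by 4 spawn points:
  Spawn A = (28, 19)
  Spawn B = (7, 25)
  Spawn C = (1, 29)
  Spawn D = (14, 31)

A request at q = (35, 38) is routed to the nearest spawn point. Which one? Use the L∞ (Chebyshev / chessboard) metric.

Spawn A

d(q, Spawn A) = max(7, 19) = 19
d(q, Spawn B) = max(28, 13) = 28
d(q, Spawn C) = max(34, 9) = 34
d(q, Spawn D) = max(21, 7) = 21
Minimum is at Spawn A.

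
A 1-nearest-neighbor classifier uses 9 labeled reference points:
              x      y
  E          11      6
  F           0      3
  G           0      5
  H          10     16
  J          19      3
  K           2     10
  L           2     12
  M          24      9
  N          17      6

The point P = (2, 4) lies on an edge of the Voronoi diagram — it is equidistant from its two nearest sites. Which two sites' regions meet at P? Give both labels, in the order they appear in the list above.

F and G

Squared distances from P to each site:
|PE|² = (2−11)² + (4−6)² = 81 + 4 = 85
|PF|² = (2−0)² + (4−3)² = 4 + 1 = 5
|PG|² = (2−0)² + (4−5)² = 4 + 1 = 5
|PH|² = (2−10)² + (4−16)² = 64 + 144 = 208
|PJ|² = (2−19)² + (4−3)² = 289 + 1 = 290
|PK|² = (2−2)² + (4−10)² = 0 + 36 = 36
|PL|² = (2−2)² + (4−12)² = 0 + 64 = 64
|PM|² = (2−24)² + (4−9)² = 484 + 25 = 509
|PN|² = (2−17)² + (4−6)² = 225 + 4 = 229
P is equidistant from F and G (both at squared distance 5), and every other site is strictly farther — so P lies on the F–G Voronoi edge.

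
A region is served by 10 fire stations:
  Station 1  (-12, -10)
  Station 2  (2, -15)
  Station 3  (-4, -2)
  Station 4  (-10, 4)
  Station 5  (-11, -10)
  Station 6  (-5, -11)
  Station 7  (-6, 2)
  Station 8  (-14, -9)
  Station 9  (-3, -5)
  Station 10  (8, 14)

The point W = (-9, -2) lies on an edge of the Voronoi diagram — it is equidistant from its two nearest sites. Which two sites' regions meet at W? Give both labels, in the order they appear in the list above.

Station 3 and Station 7

Squared distances from W to each site:
d²(W, Station 1) = (-9−(-12))² + (-2−(-10))² = 9 + 64 = 73
d²(W, Station 2) = (-9−2)² + (-2−(-15))² = 121 + 169 = 290
d²(W, Station 3) = (-9−(-4))² + (-2−(-2))² = 25 + 0 = 25
d²(W, Station 4) = (-9−(-10))² + (-2−4)² = 1 + 36 = 37
d²(W, Station 5) = (-9−(-11))² + (-2−(-10))² = 4 + 64 = 68
d²(W, Station 6) = (-9−(-5))² + (-2−(-11))² = 16 + 81 = 97
d²(W, Station 7) = (-9−(-6))² + (-2−2)² = 9 + 16 = 25
d²(W, Station 8) = (-9−(-14))² + (-2−(-9))² = 25 + 49 = 74
d²(W, Station 9) = (-9−(-3))² + (-2−(-5))² = 36 + 9 = 45
d²(W, Station 10) = (-9−8)² + (-2−14)² = 289 + 256 = 545
W is equidistant from Station 3 and Station 7 (both at squared distance 25), and every other site is strictly farther — so W lies on the Station 3–Station 7 Voronoi edge.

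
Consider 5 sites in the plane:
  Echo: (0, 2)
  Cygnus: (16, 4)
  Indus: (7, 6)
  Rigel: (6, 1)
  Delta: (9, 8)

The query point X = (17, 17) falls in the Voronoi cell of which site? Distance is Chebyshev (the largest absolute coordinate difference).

d(X, Echo) = max(17, 15) = 17
d(X, Cygnus) = max(1, 13) = 13
d(X, Indus) = max(10, 11) = 11
d(X, Rigel) = max(11, 16) = 16
d(X, Delta) = max(8, 9) = 9
Minimum is at Delta.

Delta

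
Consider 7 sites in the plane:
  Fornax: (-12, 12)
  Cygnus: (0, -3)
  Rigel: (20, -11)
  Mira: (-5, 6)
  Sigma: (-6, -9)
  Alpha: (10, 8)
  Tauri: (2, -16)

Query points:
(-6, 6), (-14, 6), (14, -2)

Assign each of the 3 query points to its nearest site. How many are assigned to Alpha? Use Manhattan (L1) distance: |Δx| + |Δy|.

1

(-6, 6) — d to each: Fornax:12, Cygnus:15, Rigel:43, Mira:1, Sigma:15, Alpha:18, Tauri:30 → nearest is Mira
(-14, 6) — d to each: Fornax:8, Cygnus:23, Rigel:51, Mira:9, Sigma:23, Alpha:26, Tauri:38 → nearest is Fornax
(14, -2) — d to each: Fornax:40, Cygnus:15, Rigel:15, Mira:27, Sigma:27, Alpha:14, Tauri:26 → nearest is Alpha
1 of the 3 points has Alpha as nearest.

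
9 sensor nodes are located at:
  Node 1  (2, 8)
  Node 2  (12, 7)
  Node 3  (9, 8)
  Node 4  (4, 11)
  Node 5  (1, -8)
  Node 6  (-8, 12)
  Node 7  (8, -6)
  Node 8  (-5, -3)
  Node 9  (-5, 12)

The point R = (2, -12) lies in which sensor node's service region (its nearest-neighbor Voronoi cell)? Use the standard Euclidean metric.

Since √ is increasing, it suffices to compare squared distances:
d²(R, Node 1) = (2−2)² + (-12−8)² = 0 + 400 = 400
d²(R, Node 2) = (2−12)² + (-12−7)² = 100 + 361 = 461
d²(R, Node 3) = (2−9)² + (-12−8)² = 49 + 400 = 449
d²(R, Node 4) = (2−4)² + (-12−11)² = 4 + 529 = 533
d²(R, Node 5) = (2−1)² + (-12−(-8))² = 1 + 16 = 17
d²(R, Node 6) = (2−(-8))² + (-12−12)² = 100 + 576 = 676
d²(R, Node 7) = (2−8)² + (-12−(-6))² = 36 + 36 = 72
d²(R, Node 8) = (2−(-5))² + (-12−(-3))² = 49 + 81 = 130
d²(R, Node 9) = (2−(-5))² + (-12−12)² = 49 + 576 = 625
Minimum is at Node 5.

Node 5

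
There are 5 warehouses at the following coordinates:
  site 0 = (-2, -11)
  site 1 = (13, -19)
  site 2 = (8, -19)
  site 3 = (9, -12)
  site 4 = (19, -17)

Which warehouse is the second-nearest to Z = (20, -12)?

Squared Euclidean distances:
d²(Z, site 0) = (20−(-2))² + (-12−(-11))² = 484 + 1 = 485
d²(Z, site 1) = (20−13)² + (-12−(-19))² = 49 + 49 = 98
d²(Z, site 2) = (20−8)² + (-12−(-19))² = 144 + 49 = 193
d²(Z, site 3) = (20−9)² + (-12−(-12))² = 121 + 0 = 121
d²(Z, site 4) = (20−19)² + (-12−(-17))² = 1 + 25 = 26
Sorted ascending: site 4, site 1, site 3, … — the second-nearest is site 1.

site 1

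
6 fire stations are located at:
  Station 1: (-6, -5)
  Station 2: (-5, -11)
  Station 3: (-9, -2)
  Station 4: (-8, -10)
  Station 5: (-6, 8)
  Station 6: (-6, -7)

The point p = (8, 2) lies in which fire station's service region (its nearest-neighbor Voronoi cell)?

Station 5

Since √ is increasing, it suffices to compare squared distances:
d²(p, Station 1) = (8−(-6))² + (2−(-5))² = 196 + 49 = 245
d²(p, Station 2) = (8−(-5))² + (2−(-11))² = 169 + 169 = 338
d²(p, Station 3) = (8−(-9))² + (2−(-2))² = 289 + 16 = 305
d²(p, Station 4) = (8−(-8))² + (2−(-10))² = 256 + 144 = 400
d²(p, Station 5) = (8−(-6))² + (2−8)² = 196 + 36 = 232
d²(p, Station 6) = (8−(-6))² + (2−(-7))² = 196 + 81 = 277
Station 5 is nearest.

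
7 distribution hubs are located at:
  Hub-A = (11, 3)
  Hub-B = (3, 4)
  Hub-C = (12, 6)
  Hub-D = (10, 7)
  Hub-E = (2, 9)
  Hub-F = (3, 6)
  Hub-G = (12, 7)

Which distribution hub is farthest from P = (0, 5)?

Hub-G

Since √ is increasing, it suffices to compare squared distances:
d²(P, Hub-A) = (0−11)² + (5−3)² = 121 + 4 = 125
d²(P, Hub-B) = (0−3)² + (5−4)² = 9 + 1 = 10
d²(P, Hub-C) = (0−12)² + (5−6)² = 144 + 1 = 145
d²(P, Hub-D) = (0−10)² + (5−7)² = 100 + 4 = 104
d²(P, Hub-E) = (0−2)² + (5−9)² = 4 + 16 = 20
d²(P, Hub-F) = (0−3)² + (5−6)² = 9 + 1 = 10
d²(P, Hub-G) = (0−12)² + (5−7)² = 144 + 4 = 148
The largest is to Hub-G.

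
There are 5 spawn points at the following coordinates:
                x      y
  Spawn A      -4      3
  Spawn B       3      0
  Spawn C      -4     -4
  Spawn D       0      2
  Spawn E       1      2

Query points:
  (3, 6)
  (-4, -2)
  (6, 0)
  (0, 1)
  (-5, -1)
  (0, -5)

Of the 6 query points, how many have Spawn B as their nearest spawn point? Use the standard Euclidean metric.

(3, 6) — d² to each: Spawn A:58, Spawn B:36, Spawn C:149, Spawn D:25, Spawn E:20 → nearest is Spawn E
(-4, -2) — d² to each: Spawn A:25, Spawn B:53, Spawn C:4, Spawn D:32, Spawn E:41 → nearest is Spawn C
(6, 0) — d² to each: Spawn A:109, Spawn B:9, Spawn C:116, Spawn D:40, Spawn E:29 → nearest is Spawn B
(0, 1) — d² to each: Spawn A:20, Spawn B:10, Spawn C:41, Spawn D:1, Spawn E:2 → nearest is Spawn D
(-5, -1) — d² to each: Spawn A:17, Spawn B:65, Spawn C:10, Spawn D:34, Spawn E:45 → nearest is Spawn C
(0, -5) — d² to each: Spawn A:80, Spawn B:34, Spawn C:17, Spawn D:49, Spawn E:50 → nearest is Spawn C
1 of the 6 points has Spawn B as nearest.

1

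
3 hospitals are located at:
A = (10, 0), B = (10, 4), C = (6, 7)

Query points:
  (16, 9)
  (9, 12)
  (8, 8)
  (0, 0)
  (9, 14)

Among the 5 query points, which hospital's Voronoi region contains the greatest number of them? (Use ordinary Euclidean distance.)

(16, 9) — d² to each: A:117, B:61, C:104 → nearest is B
(9, 12) — d² to each: A:145, B:65, C:34 → nearest is C
(8, 8) — d² to each: A:68, B:20, C:5 → nearest is C
(0, 0) — d² to each: A:100, B:116, C:85 → nearest is C
(9, 14) — d² to each: A:197, B:101, C:58 → nearest is C
Tally — B:1, C:4. C captures the most (4).

C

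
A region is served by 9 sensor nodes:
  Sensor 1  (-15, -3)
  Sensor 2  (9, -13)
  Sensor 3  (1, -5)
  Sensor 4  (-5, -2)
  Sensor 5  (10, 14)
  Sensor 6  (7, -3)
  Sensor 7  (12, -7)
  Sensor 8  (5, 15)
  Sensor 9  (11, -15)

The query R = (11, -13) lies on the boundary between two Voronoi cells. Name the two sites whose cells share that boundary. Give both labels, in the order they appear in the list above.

Squared distances from R to each site:
d²(R, Sensor 1) = (11−(-15))² + (-13−(-3))² = 676 + 100 = 776
d²(R, Sensor 2) = (11−9)² + (-13−(-13))² = 4 + 0 = 4
d²(R, Sensor 3) = (11−1)² + (-13−(-5))² = 100 + 64 = 164
d²(R, Sensor 4) = (11−(-5))² + (-13−(-2))² = 256 + 121 = 377
d²(R, Sensor 5) = (11−10)² + (-13−14)² = 1 + 729 = 730
d²(R, Sensor 6) = (11−7)² + (-13−(-3))² = 16 + 100 = 116
d²(R, Sensor 7) = (11−12)² + (-13−(-7))² = 1 + 36 = 37
d²(R, Sensor 8) = (11−5)² + (-13−15)² = 36 + 784 = 820
d²(R, Sensor 9) = (11−11)² + (-13−(-15))² = 0 + 4 = 4
R is equidistant from Sensor 2 and Sensor 9 (both at squared distance 4), and every other site is strictly farther — so R lies on the Sensor 2–Sensor 9 Voronoi edge.

Sensor 2 and Sensor 9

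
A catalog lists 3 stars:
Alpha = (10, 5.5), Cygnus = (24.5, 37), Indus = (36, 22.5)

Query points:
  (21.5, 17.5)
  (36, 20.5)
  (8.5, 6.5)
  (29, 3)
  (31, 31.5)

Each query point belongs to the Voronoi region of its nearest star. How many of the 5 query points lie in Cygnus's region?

1

(21.5, 17.5) — d² to each: Alpha:276.25, Cygnus:389.25, Indus:235.25 → nearest is Indus
(36, 20.5) — d² to each: Alpha:901, Cygnus:404.5, Indus:4 → nearest is Indus
(8.5, 6.5) — d² to each: Alpha:3.25, Cygnus:1186.25, Indus:1012.25 → nearest is Alpha
(29, 3) — d² to each: Alpha:367.25, Cygnus:1176.25, Indus:429.25 → nearest is Alpha
(31, 31.5) — d² to each: Alpha:1117, Cygnus:72.5, Indus:106 → nearest is Cygnus
1 of the 5 points has Cygnus as nearest.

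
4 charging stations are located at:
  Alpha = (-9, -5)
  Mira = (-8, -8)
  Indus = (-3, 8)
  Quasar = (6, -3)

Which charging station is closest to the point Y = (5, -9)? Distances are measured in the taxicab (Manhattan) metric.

d(Y, Alpha) = |5−(-9)| + |-9−(-5)| = 14 + 4 = 18
d(Y, Mira) = |5−(-8)| + |-9−(-8)| = 13 + 1 = 14
d(Y, Indus) = |5−(-3)| + |-9−8| = 8 + 17 = 25
d(Y, Quasar) = |5−6| + |-9−(-3)| = 1 + 6 = 7
The smallest is to Quasar, so Y lies in the Voronoi region of Quasar.

Quasar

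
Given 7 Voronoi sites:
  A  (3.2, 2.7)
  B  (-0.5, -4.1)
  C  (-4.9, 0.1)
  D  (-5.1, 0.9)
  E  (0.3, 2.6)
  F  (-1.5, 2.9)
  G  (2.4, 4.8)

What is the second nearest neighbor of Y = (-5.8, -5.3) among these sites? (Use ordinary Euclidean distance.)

Since √ is increasing, it suffices to compare squared distances:
|YA|² = 81 + 64 = 145
|YB|² = 28.09 + 1.44 = 29.53
|YC|² = 0.81 + 29.16 = 29.97
|YD|² = 0.49 + 38.44 = 38.93
|YE|² = 37.21 + 62.41 = 99.62
|YF|² = 18.49 + 67.24 = 85.73
|YG|² = 67.24 + 102.01 = 169.25
Sorted ascending: B, C, D, … — the second-nearest is C.

C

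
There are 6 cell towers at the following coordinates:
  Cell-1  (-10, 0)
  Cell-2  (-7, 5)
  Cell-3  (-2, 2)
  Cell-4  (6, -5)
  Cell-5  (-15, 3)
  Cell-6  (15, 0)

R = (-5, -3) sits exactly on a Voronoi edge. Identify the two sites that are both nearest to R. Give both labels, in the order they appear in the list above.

Squared distances from R to each site:
d²(R, Cell-1) = 25 + 9 = 34
d²(R, Cell-2) = 4 + 64 = 68
d²(R, Cell-3) = 9 + 25 = 34
d²(R, Cell-4) = 121 + 4 = 125
d²(R, Cell-5) = 100 + 36 = 136
d²(R, Cell-6) = 400 + 9 = 409
R is equidistant from Cell-1 and Cell-3 (both at squared distance 34), and every other site is strictly farther — so R lies on the Cell-1–Cell-3 Voronoi edge.

Cell-1 and Cell-3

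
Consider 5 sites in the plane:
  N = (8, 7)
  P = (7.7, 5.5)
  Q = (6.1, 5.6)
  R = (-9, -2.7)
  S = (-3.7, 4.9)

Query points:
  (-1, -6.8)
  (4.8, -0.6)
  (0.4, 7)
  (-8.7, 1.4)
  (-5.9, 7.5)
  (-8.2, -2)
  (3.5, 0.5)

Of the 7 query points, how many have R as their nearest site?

(-1, -6.8) — d² to each: N:271.44, P:226.98, Q:204.17, R:80.81, S:144.18 → nearest is R
(4.8, -0.6) — d² to each: N:68, P:45.62, Q:40.13, R:194.85, S:102.5 → nearest is Q
(0.4, 7) — d² to each: N:57.76, P:55.54, Q:34.45, R:182.45, S:21.22 → nearest is S
(-8.7, 1.4) — d² to each: N:310.25, P:285.77, Q:236.68, R:16.9, S:37.25 → nearest is R
(-5.9, 7.5) — d² to each: N:193.46, P:188.96, Q:147.61, R:113.65, S:11.6 → nearest is S
(-8.2, -2) — d² to each: N:343.44, P:309.06, Q:262.25, R:1.13, S:67.86 → nearest is R
(3.5, 0.5) — d² to each: N:62.5, P:42.64, Q:32.77, R:166.49, S:71.2 → nearest is Q
3 of the 7 points have R as nearest.

3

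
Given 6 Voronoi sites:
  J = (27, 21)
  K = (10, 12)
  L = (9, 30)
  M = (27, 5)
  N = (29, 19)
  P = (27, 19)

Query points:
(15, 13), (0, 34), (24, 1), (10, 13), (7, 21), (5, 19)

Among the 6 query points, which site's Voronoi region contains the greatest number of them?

K

(15, 13) — d² to each: J:208, K:26, L:325, M:208, N:232, P:180 → nearest is K
(0, 34) — d² to each: J:898, K:584, L:97, M:1570, N:1066, P:954 → nearest is L
(24, 1) — d² to each: J:409, K:317, L:1066, M:25, N:349, P:333 → nearest is M
(10, 13) — d² to each: J:353, K:1, L:290, M:353, N:397, P:325 → nearest is K
(7, 21) — d² to each: J:400, K:90, L:85, M:656, N:488, P:404 → nearest is L
(5, 19) — d² to each: J:488, K:74, L:137, M:680, N:576, P:484 → nearest is K
Tally — K:3, L:2, M:1. K captures the most (3).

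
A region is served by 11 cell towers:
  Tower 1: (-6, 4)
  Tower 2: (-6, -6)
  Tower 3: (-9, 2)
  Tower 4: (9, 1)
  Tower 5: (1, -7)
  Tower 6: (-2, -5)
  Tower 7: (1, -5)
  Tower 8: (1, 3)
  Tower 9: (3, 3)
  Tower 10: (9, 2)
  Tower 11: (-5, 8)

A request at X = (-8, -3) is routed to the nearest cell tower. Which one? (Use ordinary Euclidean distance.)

Compare squared distances (the ordering matches that of the actual distances):
d²(X, Tower 1) = 4 + 49 = 53
d²(X, Tower 2) = 4 + 9 = 13
d²(X, Tower 3) = 1 + 25 = 26
d²(X, Tower 4) = 289 + 16 = 305
d²(X, Tower 5) = 81 + 16 = 97
d²(X, Tower 6) = 36 + 4 = 40
d²(X, Tower 7) = 81 + 4 = 85
d²(X, Tower 8) = 81 + 36 = 117
d²(X, Tower 9) = 121 + 36 = 157
d²(X, Tower 10) = 289 + 25 = 314
d²(X, Tower 11) = 9 + 121 = 130
Tower 2 is nearest.

Tower 2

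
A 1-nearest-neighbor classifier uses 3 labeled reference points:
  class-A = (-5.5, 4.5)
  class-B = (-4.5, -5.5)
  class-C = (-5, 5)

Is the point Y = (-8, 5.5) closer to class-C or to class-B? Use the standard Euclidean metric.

class-C

Compare squared distances:
d²(Y, class-C) = (-8−(-5))² + (5.5−5)² = 9 + 0.25 = 9.25
d²(Y, class-B) = (-8−(-4.5))² + (5.5−(-5.5))² = 12.25 + 121 = 133.25
9.25 < 133.25, so class-C is closer.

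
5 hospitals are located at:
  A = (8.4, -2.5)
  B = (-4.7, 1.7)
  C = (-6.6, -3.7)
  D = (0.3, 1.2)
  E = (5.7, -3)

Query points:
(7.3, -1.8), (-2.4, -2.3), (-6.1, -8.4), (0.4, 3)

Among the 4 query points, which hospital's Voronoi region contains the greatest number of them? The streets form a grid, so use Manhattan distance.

C

(7.3, -1.8) — d to each: A:1.8, B:15.5, C:15.8, D:10, E:2.8 → nearest is A
(-2.4, -2.3) — d to each: A:11, B:6.3, C:5.6, D:6.2, E:8.8 → nearest is C
(-6.1, -8.4) — d to each: A:20.4, B:11.5, C:5.2, D:16, E:17.2 → nearest is C
(0.4, 3) — d to each: A:13.5, B:6.4, C:13.7, D:1.9, E:11.3 → nearest is D
Tally — A:1, C:2, D:1. C captures the most (2).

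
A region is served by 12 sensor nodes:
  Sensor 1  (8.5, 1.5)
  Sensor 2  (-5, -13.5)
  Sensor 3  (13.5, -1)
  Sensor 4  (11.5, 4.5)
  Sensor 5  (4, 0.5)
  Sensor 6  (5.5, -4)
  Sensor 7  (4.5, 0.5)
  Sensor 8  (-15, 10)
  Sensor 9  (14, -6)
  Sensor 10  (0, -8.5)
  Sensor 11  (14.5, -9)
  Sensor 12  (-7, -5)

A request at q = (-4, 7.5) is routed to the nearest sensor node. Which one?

Squared Euclidean distances:
d²(q, Sensor 1) = (-4−8.5)² + (7.5−1.5)² = 156.25 + 36 = 192.25
d²(q, Sensor 2) = (-4−(-5))² + (7.5−(-13.5))² = 1 + 441 = 442
d²(q, Sensor 3) = (-4−13.5)² + (7.5−(-1))² = 306.25 + 72.25 = 378.5
d²(q, Sensor 4) = (-4−11.5)² + (7.5−4.5)² = 240.25 + 9 = 249.25
d²(q, Sensor 5) = (-4−4)² + (7.5−0.5)² = 64 + 49 = 113
d²(q, Sensor 6) = (-4−5.5)² + (7.5−(-4))² = 90.25 + 132.25 = 222.5
d²(q, Sensor 7) = (-4−4.5)² + (7.5−0.5)² = 72.25 + 49 = 121.25
d²(q, Sensor 8) = (-4−(-15))² + (7.5−10)² = 121 + 6.25 = 127.25
d²(q, Sensor 9) = (-4−14)² + (7.5−(-6))² = 324 + 182.25 = 506.25
d²(q, Sensor 10) = (-4−0)² + (7.5−(-8.5))² = 16 + 256 = 272
d²(q, Sensor 11) = (-4−14.5)² + (7.5−(-9))² = 342.25 + 272.25 = 614.5
d²(q, Sensor 12) = (-4−(-7))² + (7.5−(-5))² = 9 + 156.25 = 165.25
Minimum is at Sensor 5.

Sensor 5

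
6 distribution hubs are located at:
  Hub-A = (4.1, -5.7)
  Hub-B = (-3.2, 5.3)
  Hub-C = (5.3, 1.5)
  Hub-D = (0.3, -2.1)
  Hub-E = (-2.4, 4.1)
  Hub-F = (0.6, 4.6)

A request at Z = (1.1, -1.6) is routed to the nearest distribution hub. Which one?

Compare squared distances (the ordering matches that of the actual distances):
d²(Z, Hub-A) = 9 + 16.81 = 25.81
d²(Z, Hub-B) = 18.49 + 47.61 = 66.1
d²(Z, Hub-C) = 17.64 + 9.61 = 27.25
d²(Z, Hub-D) = 0.64 + 0.25 = 0.89
d²(Z, Hub-E) = 12.25 + 32.49 = 44.74
d²(Z, Hub-F) = 0.25 + 38.44 = 38.69
Hub-D is nearest.

Hub-D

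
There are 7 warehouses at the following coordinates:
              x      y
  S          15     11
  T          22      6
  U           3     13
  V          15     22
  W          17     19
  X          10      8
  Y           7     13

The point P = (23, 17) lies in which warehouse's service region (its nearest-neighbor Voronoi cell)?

Since √ is increasing, it suffices to compare squared distances:
|PS|² = (23−15)² + (17−11)² = 64 + 36 = 100
|PT|² = (23−22)² + (17−6)² = 1 + 121 = 122
|PU|² = (23−3)² + (17−13)² = 400 + 16 = 416
|PV|² = (23−15)² + (17−22)² = 64 + 25 = 89
|PW|² = (23−17)² + (17−19)² = 36 + 4 = 40
|PX|² = (23−10)² + (17−8)² = 169 + 81 = 250
|PY|² = (23−7)² + (17−13)² = 256 + 16 = 272
W is nearest.

W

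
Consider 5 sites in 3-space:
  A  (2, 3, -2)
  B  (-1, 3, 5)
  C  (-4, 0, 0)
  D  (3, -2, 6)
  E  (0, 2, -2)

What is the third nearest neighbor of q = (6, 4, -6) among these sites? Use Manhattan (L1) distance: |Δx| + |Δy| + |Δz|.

B

d(q,A) = |6−2| + |4−3| + |-6−(-2)| = 4 + 1 + 4 = 9
d(q,B) = |6−(-1)| + |4−3| + |-6−5| = 7 + 1 + 11 = 19
d(q,C) = |6−(-4)| + |4−0| + |-6−0| = 10 + 4 + 6 = 20
d(q,D) = |6−3| + |4−(-2)| + |-6−6| = 3 + 6 + 12 = 21
d(q,E) = |6−0| + |4−2| + |-6−(-2)| = 6 + 2 + 4 = 12
Sorted ascending: A, E, B, C, … — the third-nearest is B.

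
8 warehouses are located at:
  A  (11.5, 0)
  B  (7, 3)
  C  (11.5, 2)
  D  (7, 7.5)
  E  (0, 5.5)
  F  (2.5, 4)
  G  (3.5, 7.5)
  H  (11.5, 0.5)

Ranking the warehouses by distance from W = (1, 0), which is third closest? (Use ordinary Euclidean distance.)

Compare squared distances (the ordering matches that of the actual distances):
|WA|² = 110.25 + 0 = 110.25
|WB|² = 36 + 9 = 45
|WC|² = 110.25 + 4 = 114.25
|WD|² = 36 + 56.25 = 92.25
|WE|² = 1 + 30.25 = 31.25
|WF|² = 2.25 + 16 = 18.25
|WG|² = 6.25 + 56.25 = 62.5
|WH|² = 110.25 + 0.25 = 110.5
Sorted ascending: F, E, B, G, … — the third-nearest is B.

B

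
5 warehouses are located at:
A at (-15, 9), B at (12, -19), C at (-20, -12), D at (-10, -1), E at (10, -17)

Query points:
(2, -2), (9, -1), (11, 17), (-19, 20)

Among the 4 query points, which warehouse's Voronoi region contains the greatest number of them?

(2, -2) — d² to each: A:410, B:389, C:584, D:145, E:289 → nearest is D
(9, -1) — d² to each: A:676, B:333, C:962, D:361, E:257 → nearest is E
(11, 17) — d² to each: A:740, B:1297, C:1802, D:765, E:1157 → nearest is A
(-19, 20) — d² to each: A:137, B:2482, C:1025, D:522, E:2210 → nearest is A
Tally — A:2, D:1, E:1. A captures the most (2).

A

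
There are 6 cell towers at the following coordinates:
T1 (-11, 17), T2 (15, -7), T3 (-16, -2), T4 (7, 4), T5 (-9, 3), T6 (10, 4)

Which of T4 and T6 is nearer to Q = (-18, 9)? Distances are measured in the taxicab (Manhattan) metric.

d(Q,T4) = |-18−7| + |9−4| = 25 + 5 = 30
d(Q,T6) = |-18−10| + |9−4| = 28 + 5 = 33
30 < 33, so T4 is closer.

T4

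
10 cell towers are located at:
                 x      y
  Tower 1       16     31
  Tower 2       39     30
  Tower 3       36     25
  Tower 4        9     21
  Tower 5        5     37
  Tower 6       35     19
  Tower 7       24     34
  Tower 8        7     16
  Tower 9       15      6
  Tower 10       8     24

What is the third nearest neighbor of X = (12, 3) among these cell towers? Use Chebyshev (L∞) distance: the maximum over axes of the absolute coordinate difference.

Tower 4

d(X, Tower 1) = max(4, 28) = 28
d(X, Tower 2) = max(27, 27) = 27
d(X, Tower 3) = max(24, 22) = 24
d(X, Tower 4) = max(3, 18) = 18
d(X, Tower 5) = max(7, 34) = 34
d(X, Tower 6) = max(23, 16) = 23
d(X, Tower 7) = max(12, 31) = 31
d(X, Tower 8) = max(5, 13) = 13
d(X, Tower 9) = max(3, 3) = 3
d(X, Tower 10) = max(4, 21) = 21
Sorted ascending: Tower 9, Tower 8, Tower 4, Tower 10, … — the third-nearest is Tower 4.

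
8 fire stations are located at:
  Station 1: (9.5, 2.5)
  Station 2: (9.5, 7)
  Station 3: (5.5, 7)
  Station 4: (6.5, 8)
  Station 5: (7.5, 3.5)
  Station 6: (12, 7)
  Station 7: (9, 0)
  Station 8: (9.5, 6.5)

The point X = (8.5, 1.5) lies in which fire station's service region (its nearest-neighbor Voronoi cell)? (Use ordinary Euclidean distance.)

Station 1

Squared Euclidean distances:
d²(X, Station 1) = (8.5−9.5)² + (1.5−2.5)² = 1 + 1 = 2
d²(X, Station 2) = (8.5−9.5)² + (1.5−7)² = 1 + 30.25 = 31.25
d²(X, Station 3) = (8.5−5.5)² + (1.5−7)² = 9 + 30.25 = 39.25
d²(X, Station 4) = (8.5−6.5)² + (1.5−8)² = 4 + 42.25 = 46.25
d²(X, Station 5) = (8.5−7.5)² + (1.5−3.5)² = 1 + 4 = 5
d²(X, Station 6) = (8.5−12)² + (1.5−7)² = 12.25 + 30.25 = 42.5
d²(X, Station 7) = (8.5−9)² + (1.5−0)² = 0.25 + 2.25 = 2.5
d²(X, Station 8) = (8.5−9.5)² + (1.5−6.5)² = 1 + 25 = 26
The smallest is to Station 1, so X lies in the Voronoi region of Station 1.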